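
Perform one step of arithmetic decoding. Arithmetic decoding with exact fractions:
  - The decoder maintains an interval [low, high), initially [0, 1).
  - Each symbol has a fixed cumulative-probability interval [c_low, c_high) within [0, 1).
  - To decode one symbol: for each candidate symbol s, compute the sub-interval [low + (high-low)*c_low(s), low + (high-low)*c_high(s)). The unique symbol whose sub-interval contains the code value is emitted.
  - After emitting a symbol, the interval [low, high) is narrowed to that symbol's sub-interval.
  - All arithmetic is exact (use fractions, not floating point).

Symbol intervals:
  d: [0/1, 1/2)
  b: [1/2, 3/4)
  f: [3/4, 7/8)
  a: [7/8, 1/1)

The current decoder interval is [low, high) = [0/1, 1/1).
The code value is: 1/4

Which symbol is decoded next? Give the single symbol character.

Answer: d

Derivation:
Interval width = high − low = 1/1 − 0/1 = 1/1
Scaled code = (code − low) / width = (1/4 − 0/1) / 1/1 = 1/4
  d: [0/1, 1/2) ← scaled code falls here ✓
  b: [1/2, 3/4) 
  f: [3/4, 7/8) 
  a: [7/8, 1/1) 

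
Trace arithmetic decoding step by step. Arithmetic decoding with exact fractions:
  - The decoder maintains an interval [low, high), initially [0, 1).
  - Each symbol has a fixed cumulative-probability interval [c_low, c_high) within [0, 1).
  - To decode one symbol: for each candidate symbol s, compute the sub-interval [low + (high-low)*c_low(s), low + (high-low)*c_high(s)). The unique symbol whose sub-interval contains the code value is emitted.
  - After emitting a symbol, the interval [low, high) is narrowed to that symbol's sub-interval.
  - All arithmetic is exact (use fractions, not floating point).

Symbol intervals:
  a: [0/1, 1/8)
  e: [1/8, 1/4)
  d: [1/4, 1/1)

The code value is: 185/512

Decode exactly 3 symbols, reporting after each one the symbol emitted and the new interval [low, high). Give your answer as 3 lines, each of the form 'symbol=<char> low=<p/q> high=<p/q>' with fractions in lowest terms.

Step 1: interval [0/1, 1/1), width = 1/1 - 0/1 = 1/1
  'a': [0/1 + 1/1*0/1, 0/1 + 1/1*1/8) = [0/1, 1/8)
  'e': [0/1 + 1/1*1/8, 0/1 + 1/1*1/4) = [1/8, 1/4)
  'd': [0/1 + 1/1*1/4, 0/1 + 1/1*1/1) = [1/4, 1/1) <- contains code 185/512
  emit 'd', narrow to [1/4, 1/1)
Step 2: interval [1/4, 1/1), width = 1/1 - 1/4 = 3/4
  'a': [1/4 + 3/4*0/1, 1/4 + 3/4*1/8) = [1/4, 11/32)
  'e': [1/4 + 3/4*1/8, 1/4 + 3/4*1/4) = [11/32, 7/16) <- contains code 185/512
  'd': [1/4 + 3/4*1/4, 1/4 + 3/4*1/1) = [7/16, 1/1)
  emit 'e', narrow to [11/32, 7/16)
Step 3: interval [11/32, 7/16), width = 7/16 - 11/32 = 3/32
  'a': [11/32 + 3/32*0/1, 11/32 + 3/32*1/8) = [11/32, 91/256)
  'e': [11/32 + 3/32*1/8, 11/32 + 3/32*1/4) = [91/256, 47/128) <- contains code 185/512
  'd': [11/32 + 3/32*1/4, 11/32 + 3/32*1/1) = [47/128, 7/16)
  emit 'e', narrow to [91/256, 47/128)

Answer: symbol=d low=1/4 high=1/1
symbol=e low=11/32 high=7/16
symbol=e low=91/256 high=47/128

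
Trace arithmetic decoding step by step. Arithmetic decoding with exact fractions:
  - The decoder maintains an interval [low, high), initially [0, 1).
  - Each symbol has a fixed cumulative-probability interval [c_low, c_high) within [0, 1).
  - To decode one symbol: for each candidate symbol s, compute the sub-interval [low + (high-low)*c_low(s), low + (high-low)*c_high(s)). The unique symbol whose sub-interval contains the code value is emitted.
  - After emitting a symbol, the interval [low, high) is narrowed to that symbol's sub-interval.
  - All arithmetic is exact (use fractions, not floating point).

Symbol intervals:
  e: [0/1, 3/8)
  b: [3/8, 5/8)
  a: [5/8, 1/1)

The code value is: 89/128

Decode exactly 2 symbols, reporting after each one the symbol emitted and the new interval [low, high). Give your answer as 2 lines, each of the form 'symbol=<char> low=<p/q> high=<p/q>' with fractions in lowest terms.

Step 1: interval [0/1, 1/1), width = 1/1 - 0/1 = 1/1
  'e': [0/1 + 1/1*0/1, 0/1 + 1/1*3/8) = [0/1, 3/8)
  'b': [0/1 + 1/1*3/8, 0/1 + 1/1*5/8) = [3/8, 5/8)
  'a': [0/1 + 1/1*5/8, 0/1 + 1/1*1/1) = [5/8, 1/1) <- contains code 89/128
  emit 'a', narrow to [5/8, 1/1)
Step 2: interval [5/8, 1/1), width = 1/1 - 5/8 = 3/8
  'e': [5/8 + 3/8*0/1, 5/8 + 3/8*3/8) = [5/8, 49/64) <- contains code 89/128
  'b': [5/8 + 3/8*3/8, 5/8 + 3/8*5/8) = [49/64, 55/64)
  'a': [5/8 + 3/8*5/8, 5/8 + 3/8*1/1) = [55/64, 1/1)
  emit 'e', narrow to [5/8, 49/64)

Answer: symbol=a low=5/8 high=1/1
symbol=e low=5/8 high=49/64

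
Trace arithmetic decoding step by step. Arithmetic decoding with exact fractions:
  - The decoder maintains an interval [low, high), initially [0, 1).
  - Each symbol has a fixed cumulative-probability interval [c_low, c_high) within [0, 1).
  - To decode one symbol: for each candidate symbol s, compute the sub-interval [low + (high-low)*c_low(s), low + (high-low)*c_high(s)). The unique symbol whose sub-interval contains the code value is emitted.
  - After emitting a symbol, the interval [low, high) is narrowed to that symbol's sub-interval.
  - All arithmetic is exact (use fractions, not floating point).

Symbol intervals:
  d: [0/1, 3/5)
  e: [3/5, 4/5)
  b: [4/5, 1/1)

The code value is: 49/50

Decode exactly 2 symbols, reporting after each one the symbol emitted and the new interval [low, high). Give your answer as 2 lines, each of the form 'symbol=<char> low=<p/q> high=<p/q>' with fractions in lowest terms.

Step 1: interval [0/1, 1/1), width = 1/1 - 0/1 = 1/1
  'd': [0/1 + 1/1*0/1, 0/1 + 1/1*3/5) = [0/1, 3/5)
  'e': [0/1 + 1/1*3/5, 0/1 + 1/1*4/5) = [3/5, 4/5)
  'b': [0/1 + 1/1*4/5, 0/1 + 1/1*1/1) = [4/5, 1/1) <- contains code 49/50
  emit 'b', narrow to [4/5, 1/1)
Step 2: interval [4/5, 1/1), width = 1/1 - 4/5 = 1/5
  'd': [4/5 + 1/5*0/1, 4/5 + 1/5*3/5) = [4/5, 23/25)
  'e': [4/5 + 1/5*3/5, 4/5 + 1/5*4/5) = [23/25, 24/25)
  'b': [4/5 + 1/5*4/5, 4/5 + 1/5*1/1) = [24/25, 1/1) <- contains code 49/50
  emit 'b', narrow to [24/25, 1/1)

Answer: symbol=b low=4/5 high=1/1
symbol=b low=24/25 high=1/1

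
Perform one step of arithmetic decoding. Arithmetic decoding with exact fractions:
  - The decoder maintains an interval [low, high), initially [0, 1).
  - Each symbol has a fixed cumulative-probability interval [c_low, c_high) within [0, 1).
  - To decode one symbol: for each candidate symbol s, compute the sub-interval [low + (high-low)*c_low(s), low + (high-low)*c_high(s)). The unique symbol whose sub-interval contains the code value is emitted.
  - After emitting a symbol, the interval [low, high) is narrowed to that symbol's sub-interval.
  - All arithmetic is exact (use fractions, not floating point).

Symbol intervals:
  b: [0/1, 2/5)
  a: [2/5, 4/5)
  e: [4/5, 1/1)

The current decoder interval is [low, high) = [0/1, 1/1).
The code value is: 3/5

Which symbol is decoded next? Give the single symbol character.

Answer: a

Derivation:
Interval width = high − low = 1/1 − 0/1 = 1/1
Scaled code = (code − low) / width = (3/5 − 0/1) / 1/1 = 3/5
  b: [0/1, 2/5) 
  a: [2/5, 4/5) ← scaled code falls here ✓
  e: [4/5, 1/1) 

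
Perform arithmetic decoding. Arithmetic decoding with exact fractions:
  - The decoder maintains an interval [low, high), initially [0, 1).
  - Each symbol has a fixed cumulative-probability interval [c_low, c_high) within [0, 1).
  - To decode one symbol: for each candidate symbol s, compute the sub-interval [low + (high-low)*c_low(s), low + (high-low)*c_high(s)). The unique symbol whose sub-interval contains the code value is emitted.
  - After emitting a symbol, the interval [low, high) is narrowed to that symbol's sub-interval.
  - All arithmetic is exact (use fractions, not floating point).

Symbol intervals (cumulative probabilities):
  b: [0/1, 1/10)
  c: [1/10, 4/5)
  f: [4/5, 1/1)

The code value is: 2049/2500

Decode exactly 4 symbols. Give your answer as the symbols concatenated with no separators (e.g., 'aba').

Answer: fbff

Derivation:
Step 1: interval [0/1, 1/1), width = 1/1 - 0/1 = 1/1
  'b': [0/1 + 1/1*0/1, 0/1 + 1/1*1/10) = [0/1, 1/10)
  'c': [0/1 + 1/1*1/10, 0/1 + 1/1*4/5) = [1/10, 4/5)
  'f': [0/1 + 1/1*4/5, 0/1 + 1/1*1/1) = [4/5, 1/1) <- contains code 2049/2500
  emit 'f', narrow to [4/5, 1/1)
Step 2: interval [4/5, 1/1), width = 1/1 - 4/5 = 1/5
  'b': [4/5 + 1/5*0/1, 4/5 + 1/5*1/10) = [4/5, 41/50) <- contains code 2049/2500
  'c': [4/5 + 1/5*1/10, 4/5 + 1/5*4/5) = [41/50, 24/25)
  'f': [4/5 + 1/5*4/5, 4/5 + 1/5*1/1) = [24/25, 1/1)
  emit 'b', narrow to [4/5, 41/50)
Step 3: interval [4/5, 41/50), width = 41/50 - 4/5 = 1/50
  'b': [4/5 + 1/50*0/1, 4/5 + 1/50*1/10) = [4/5, 401/500)
  'c': [4/5 + 1/50*1/10, 4/5 + 1/50*4/5) = [401/500, 102/125)
  'f': [4/5 + 1/50*4/5, 4/5 + 1/50*1/1) = [102/125, 41/50) <- contains code 2049/2500
  emit 'f', narrow to [102/125, 41/50)
Step 4: interval [102/125, 41/50), width = 41/50 - 102/125 = 1/250
  'b': [102/125 + 1/250*0/1, 102/125 + 1/250*1/10) = [102/125, 2041/2500)
  'c': [102/125 + 1/250*1/10, 102/125 + 1/250*4/5) = [2041/2500, 512/625)
  'f': [102/125 + 1/250*4/5, 102/125 + 1/250*1/1) = [512/625, 41/50) <- contains code 2049/2500
  emit 'f', narrow to [512/625, 41/50)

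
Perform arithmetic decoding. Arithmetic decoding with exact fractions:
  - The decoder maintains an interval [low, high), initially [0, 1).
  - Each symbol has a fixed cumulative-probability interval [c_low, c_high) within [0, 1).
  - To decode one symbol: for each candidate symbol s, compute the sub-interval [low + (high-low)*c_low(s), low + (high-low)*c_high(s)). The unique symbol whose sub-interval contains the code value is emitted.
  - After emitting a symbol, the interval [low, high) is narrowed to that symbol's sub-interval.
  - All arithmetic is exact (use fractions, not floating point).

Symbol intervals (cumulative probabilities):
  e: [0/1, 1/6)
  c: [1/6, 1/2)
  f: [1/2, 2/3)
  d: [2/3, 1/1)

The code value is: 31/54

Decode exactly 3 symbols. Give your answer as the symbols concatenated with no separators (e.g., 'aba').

Step 1: interval [0/1, 1/1), width = 1/1 - 0/1 = 1/1
  'e': [0/1 + 1/1*0/1, 0/1 + 1/1*1/6) = [0/1, 1/6)
  'c': [0/1 + 1/1*1/6, 0/1 + 1/1*1/2) = [1/6, 1/2)
  'f': [0/1 + 1/1*1/2, 0/1 + 1/1*2/3) = [1/2, 2/3) <- contains code 31/54
  'd': [0/1 + 1/1*2/3, 0/1 + 1/1*1/1) = [2/3, 1/1)
  emit 'f', narrow to [1/2, 2/3)
Step 2: interval [1/2, 2/3), width = 2/3 - 1/2 = 1/6
  'e': [1/2 + 1/6*0/1, 1/2 + 1/6*1/6) = [1/2, 19/36)
  'c': [1/2 + 1/6*1/6, 1/2 + 1/6*1/2) = [19/36, 7/12) <- contains code 31/54
  'f': [1/2 + 1/6*1/2, 1/2 + 1/6*2/3) = [7/12, 11/18)
  'd': [1/2 + 1/6*2/3, 1/2 + 1/6*1/1) = [11/18, 2/3)
  emit 'c', narrow to [19/36, 7/12)
Step 3: interval [19/36, 7/12), width = 7/12 - 19/36 = 1/18
  'e': [19/36 + 1/18*0/1, 19/36 + 1/18*1/6) = [19/36, 29/54)
  'c': [19/36 + 1/18*1/6, 19/36 + 1/18*1/2) = [29/54, 5/9)
  'f': [19/36 + 1/18*1/2, 19/36 + 1/18*2/3) = [5/9, 61/108)
  'd': [19/36 + 1/18*2/3, 19/36 + 1/18*1/1) = [61/108, 7/12) <- contains code 31/54
  emit 'd', narrow to [61/108, 7/12)

Answer: fcd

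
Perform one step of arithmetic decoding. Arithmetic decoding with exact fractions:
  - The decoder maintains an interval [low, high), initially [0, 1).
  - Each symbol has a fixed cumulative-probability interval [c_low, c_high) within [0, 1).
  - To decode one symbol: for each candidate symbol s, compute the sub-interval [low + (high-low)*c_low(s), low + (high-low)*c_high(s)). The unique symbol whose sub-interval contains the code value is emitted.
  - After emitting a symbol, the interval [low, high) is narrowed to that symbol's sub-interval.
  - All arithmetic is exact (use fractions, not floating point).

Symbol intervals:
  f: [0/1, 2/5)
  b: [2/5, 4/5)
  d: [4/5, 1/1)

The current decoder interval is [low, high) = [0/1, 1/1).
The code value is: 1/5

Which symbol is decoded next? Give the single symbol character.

Interval width = high − low = 1/1 − 0/1 = 1/1
Scaled code = (code − low) / width = (1/5 − 0/1) / 1/1 = 1/5
  f: [0/1, 2/5) ← scaled code falls here ✓
  b: [2/5, 4/5) 
  d: [4/5, 1/1) 

Answer: f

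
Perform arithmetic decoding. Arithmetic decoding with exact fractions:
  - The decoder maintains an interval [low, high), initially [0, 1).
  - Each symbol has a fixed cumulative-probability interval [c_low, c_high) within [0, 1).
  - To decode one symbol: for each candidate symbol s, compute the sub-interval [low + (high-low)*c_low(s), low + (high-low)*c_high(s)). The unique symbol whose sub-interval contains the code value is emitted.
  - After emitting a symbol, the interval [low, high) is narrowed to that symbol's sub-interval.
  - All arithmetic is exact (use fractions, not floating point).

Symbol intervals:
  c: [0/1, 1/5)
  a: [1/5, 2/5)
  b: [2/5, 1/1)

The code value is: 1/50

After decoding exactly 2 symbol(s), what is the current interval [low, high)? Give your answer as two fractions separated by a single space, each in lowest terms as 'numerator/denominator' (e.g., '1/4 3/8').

Step 1: interval [0/1, 1/1), width = 1/1 - 0/1 = 1/1
  'c': [0/1 + 1/1*0/1, 0/1 + 1/1*1/5) = [0/1, 1/5) <- contains code 1/50
  'a': [0/1 + 1/1*1/5, 0/1 + 1/1*2/5) = [1/5, 2/5)
  'b': [0/1 + 1/1*2/5, 0/1 + 1/1*1/1) = [2/5, 1/1)
  emit 'c', narrow to [0/1, 1/5)
Step 2: interval [0/1, 1/5), width = 1/5 - 0/1 = 1/5
  'c': [0/1 + 1/5*0/1, 0/1 + 1/5*1/5) = [0/1, 1/25) <- contains code 1/50
  'a': [0/1 + 1/5*1/5, 0/1 + 1/5*2/5) = [1/25, 2/25)
  'b': [0/1 + 1/5*2/5, 0/1 + 1/5*1/1) = [2/25, 1/5)
  emit 'c', narrow to [0/1, 1/25)

Answer: 0/1 1/25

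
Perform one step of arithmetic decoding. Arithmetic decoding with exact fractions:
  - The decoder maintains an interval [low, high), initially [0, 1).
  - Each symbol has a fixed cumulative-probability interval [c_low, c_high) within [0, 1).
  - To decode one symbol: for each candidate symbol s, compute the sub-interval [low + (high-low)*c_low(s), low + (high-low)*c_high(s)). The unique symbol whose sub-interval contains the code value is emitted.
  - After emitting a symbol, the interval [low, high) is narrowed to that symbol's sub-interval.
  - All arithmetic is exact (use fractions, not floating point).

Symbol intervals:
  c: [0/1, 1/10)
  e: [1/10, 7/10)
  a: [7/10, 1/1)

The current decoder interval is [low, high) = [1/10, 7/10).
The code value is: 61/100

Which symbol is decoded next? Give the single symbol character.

Answer: a

Derivation:
Interval width = high − low = 7/10 − 1/10 = 3/5
Scaled code = (code − low) / width = (61/100 − 1/10) / 3/5 = 17/20
  c: [0/1, 1/10) 
  e: [1/10, 7/10) 
  a: [7/10, 1/1) ← scaled code falls here ✓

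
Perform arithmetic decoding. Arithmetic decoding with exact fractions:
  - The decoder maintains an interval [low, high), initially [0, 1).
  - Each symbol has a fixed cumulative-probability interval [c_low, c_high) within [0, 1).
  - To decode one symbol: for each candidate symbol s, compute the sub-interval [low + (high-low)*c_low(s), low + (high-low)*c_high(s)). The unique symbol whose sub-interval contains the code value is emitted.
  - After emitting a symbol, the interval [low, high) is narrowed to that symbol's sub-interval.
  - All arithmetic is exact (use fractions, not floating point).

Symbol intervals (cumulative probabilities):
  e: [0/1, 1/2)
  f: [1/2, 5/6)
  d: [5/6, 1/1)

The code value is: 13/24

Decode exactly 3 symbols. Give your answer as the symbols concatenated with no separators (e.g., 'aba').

Step 1: interval [0/1, 1/1), width = 1/1 - 0/1 = 1/1
  'e': [0/1 + 1/1*0/1, 0/1 + 1/1*1/2) = [0/1, 1/2)
  'f': [0/1 + 1/1*1/2, 0/1 + 1/1*5/6) = [1/2, 5/6) <- contains code 13/24
  'd': [0/1 + 1/1*5/6, 0/1 + 1/1*1/1) = [5/6, 1/1)
  emit 'f', narrow to [1/2, 5/6)
Step 2: interval [1/2, 5/6), width = 5/6 - 1/2 = 1/3
  'e': [1/2 + 1/3*0/1, 1/2 + 1/3*1/2) = [1/2, 2/3) <- contains code 13/24
  'f': [1/2 + 1/3*1/2, 1/2 + 1/3*5/6) = [2/3, 7/9)
  'd': [1/2 + 1/3*5/6, 1/2 + 1/3*1/1) = [7/9, 5/6)
  emit 'e', narrow to [1/2, 2/3)
Step 3: interval [1/2, 2/3), width = 2/3 - 1/2 = 1/6
  'e': [1/2 + 1/6*0/1, 1/2 + 1/6*1/2) = [1/2, 7/12) <- contains code 13/24
  'f': [1/2 + 1/6*1/2, 1/2 + 1/6*5/6) = [7/12, 23/36)
  'd': [1/2 + 1/6*5/6, 1/2 + 1/6*1/1) = [23/36, 2/3)
  emit 'e', narrow to [1/2, 7/12)

Answer: fee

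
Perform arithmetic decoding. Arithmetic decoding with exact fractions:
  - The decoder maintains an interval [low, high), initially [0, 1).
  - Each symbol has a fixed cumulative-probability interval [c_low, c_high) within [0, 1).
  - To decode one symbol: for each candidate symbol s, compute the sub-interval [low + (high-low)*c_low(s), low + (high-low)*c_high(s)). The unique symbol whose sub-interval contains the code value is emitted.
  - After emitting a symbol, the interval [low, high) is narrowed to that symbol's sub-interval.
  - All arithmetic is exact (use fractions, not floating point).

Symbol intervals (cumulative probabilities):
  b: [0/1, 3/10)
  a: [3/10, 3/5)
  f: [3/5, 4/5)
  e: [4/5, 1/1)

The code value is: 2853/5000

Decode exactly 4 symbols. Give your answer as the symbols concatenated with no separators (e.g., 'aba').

Step 1: interval [0/1, 1/1), width = 1/1 - 0/1 = 1/1
  'b': [0/1 + 1/1*0/1, 0/1 + 1/1*3/10) = [0/1, 3/10)
  'a': [0/1 + 1/1*3/10, 0/1 + 1/1*3/5) = [3/10, 3/5) <- contains code 2853/5000
  'f': [0/1 + 1/1*3/5, 0/1 + 1/1*4/5) = [3/5, 4/5)
  'e': [0/1 + 1/1*4/5, 0/1 + 1/1*1/1) = [4/5, 1/1)
  emit 'a', narrow to [3/10, 3/5)
Step 2: interval [3/10, 3/5), width = 3/5 - 3/10 = 3/10
  'b': [3/10 + 3/10*0/1, 3/10 + 3/10*3/10) = [3/10, 39/100)
  'a': [3/10 + 3/10*3/10, 3/10 + 3/10*3/5) = [39/100, 12/25)
  'f': [3/10 + 3/10*3/5, 3/10 + 3/10*4/5) = [12/25, 27/50)
  'e': [3/10 + 3/10*4/5, 3/10 + 3/10*1/1) = [27/50, 3/5) <- contains code 2853/5000
  emit 'e', narrow to [27/50, 3/5)
Step 3: interval [27/50, 3/5), width = 3/5 - 27/50 = 3/50
  'b': [27/50 + 3/50*0/1, 27/50 + 3/50*3/10) = [27/50, 279/500)
  'a': [27/50 + 3/50*3/10, 27/50 + 3/50*3/5) = [279/500, 72/125) <- contains code 2853/5000
  'f': [27/50 + 3/50*3/5, 27/50 + 3/50*4/5) = [72/125, 147/250)
  'e': [27/50 + 3/50*4/5, 27/50 + 3/50*1/1) = [147/250, 3/5)
  emit 'a', narrow to [279/500, 72/125)
Step 4: interval [279/500, 72/125), width = 72/125 - 279/500 = 9/500
  'b': [279/500 + 9/500*0/1, 279/500 + 9/500*3/10) = [279/500, 2817/5000)
  'a': [279/500 + 9/500*3/10, 279/500 + 9/500*3/5) = [2817/5000, 711/1250)
  'f': [279/500 + 9/500*3/5, 279/500 + 9/500*4/5) = [711/1250, 1431/2500) <- contains code 2853/5000
  'e': [279/500 + 9/500*4/5, 279/500 + 9/500*1/1) = [1431/2500, 72/125)
  emit 'f', narrow to [711/1250, 1431/2500)

Answer: aeaf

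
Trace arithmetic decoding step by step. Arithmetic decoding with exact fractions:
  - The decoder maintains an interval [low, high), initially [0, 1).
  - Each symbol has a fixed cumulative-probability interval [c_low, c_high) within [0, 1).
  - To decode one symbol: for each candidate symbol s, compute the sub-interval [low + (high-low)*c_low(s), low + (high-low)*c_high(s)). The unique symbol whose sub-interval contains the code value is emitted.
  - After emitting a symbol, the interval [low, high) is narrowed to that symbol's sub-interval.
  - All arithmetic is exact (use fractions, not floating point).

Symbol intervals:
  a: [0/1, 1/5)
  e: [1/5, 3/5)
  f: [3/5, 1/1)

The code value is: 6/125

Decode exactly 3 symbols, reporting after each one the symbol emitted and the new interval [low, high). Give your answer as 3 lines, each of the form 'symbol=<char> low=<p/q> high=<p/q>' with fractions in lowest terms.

Step 1: interval [0/1, 1/1), width = 1/1 - 0/1 = 1/1
  'a': [0/1 + 1/1*0/1, 0/1 + 1/1*1/5) = [0/1, 1/5) <- contains code 6/125
  'e': [0/1 + 1/1*1/5, 0/1 + 1/1*3/5) = [1/5, 3/5)
  'f': [0/1 + 1/1*3/5, 0/1 + 1/1*1/1) = [3/5, 1/1)
  emit 'a', narrow to [0/1, 1/5)
Step 2: interval [0/1, 1/5), width = 1/5 - 0/1 = 1/5
  'a': [0/1 + 1/5*0/1, 0/1 + 1/5*1/5) = [0/1, 1/25)
  'e': [0/1 + 1/5*1/5, 0/1 + 1/5*3/5) = [1/25, 3/25) <- contains code 6/125
  'f': [0/1 + 1/5*3/5, 0/1 + 1/5*1/1) = [3/25, 1/5)
  emit 'e', narrow to [1/25, 3/25)
Step 3: interval [1/25, 3/25), width = 3/25 - 1/25 = 2/25
  'a': [1/25 + 2/25*0/1, 1/25 + 2/25*1/5) = [1/25, 7/125) <- contains code 6/125
  'e': [1/25 + 2/25*1/5, 1/25 + 2/25*3/5) = [7/125, 11/125)
  'f': [1/25 + 2/25*3/5, 1/25 + 2/25*1/1) = [11/125, 3/25)
  emit 'a', narrow to [1/25, 7/125)

Answer: symbol=a low=0/1 high=1/5
symbol=e low=1/25 high=3/25
symbol=a low=1/25 high=7/125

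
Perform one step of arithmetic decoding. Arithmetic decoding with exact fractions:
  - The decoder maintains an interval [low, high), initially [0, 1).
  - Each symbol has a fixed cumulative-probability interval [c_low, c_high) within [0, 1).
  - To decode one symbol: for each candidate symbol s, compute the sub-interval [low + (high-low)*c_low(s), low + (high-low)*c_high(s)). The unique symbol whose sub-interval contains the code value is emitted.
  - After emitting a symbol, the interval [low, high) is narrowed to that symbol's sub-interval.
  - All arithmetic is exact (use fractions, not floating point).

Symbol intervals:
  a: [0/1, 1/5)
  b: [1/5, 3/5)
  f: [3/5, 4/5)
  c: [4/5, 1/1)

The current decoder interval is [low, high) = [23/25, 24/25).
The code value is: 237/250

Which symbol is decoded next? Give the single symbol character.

Answer: f

Derivation:
Interval width = high − low = 24/25 − 23/25 = 1/25
Scaled code = (code − low) / width = (237/250 − 23/25) / 1/25 = 7/10
  a: [0/1, 1/5) 
  b: [1/5, 3/5) 
  f: [3/5, 4/5) ← scaled code falls here ✓
  c: [4/5, 1/1) 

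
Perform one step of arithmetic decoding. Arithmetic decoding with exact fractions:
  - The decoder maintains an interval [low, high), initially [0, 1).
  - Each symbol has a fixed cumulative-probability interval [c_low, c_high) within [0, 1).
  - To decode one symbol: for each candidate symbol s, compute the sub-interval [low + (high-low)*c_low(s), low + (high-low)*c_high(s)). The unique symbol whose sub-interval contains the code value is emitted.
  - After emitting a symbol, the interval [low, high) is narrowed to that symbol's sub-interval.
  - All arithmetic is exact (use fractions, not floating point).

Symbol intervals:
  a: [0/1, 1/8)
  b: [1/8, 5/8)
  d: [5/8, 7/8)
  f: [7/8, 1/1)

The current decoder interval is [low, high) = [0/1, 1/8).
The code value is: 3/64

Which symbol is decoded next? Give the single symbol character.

Answer: b

Derivation:
Interval width = high − low = 1/8 − 0/1 = 1/8
Scaled code = (code − low) / width = (3/64 − 0/1) / 1/8 = 3/8
  a: [0/1, 1/8) 
  b: [1/8, 5/8) ← scaled code falls here ✓
  d: [5/8, 7/8) 
  f: [7/8, 1/1) 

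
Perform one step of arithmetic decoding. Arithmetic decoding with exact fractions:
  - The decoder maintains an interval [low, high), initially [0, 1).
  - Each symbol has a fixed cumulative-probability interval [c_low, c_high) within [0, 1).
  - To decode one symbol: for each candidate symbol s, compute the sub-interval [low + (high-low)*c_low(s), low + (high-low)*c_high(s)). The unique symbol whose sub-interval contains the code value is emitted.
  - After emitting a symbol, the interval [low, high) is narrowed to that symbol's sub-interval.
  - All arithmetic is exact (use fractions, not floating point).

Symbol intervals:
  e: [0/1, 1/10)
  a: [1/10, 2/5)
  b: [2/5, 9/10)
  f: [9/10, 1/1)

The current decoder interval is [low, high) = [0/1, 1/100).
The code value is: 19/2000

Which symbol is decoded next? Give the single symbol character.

Interval width = high − low = 1/100 − 0/1 = 1/100
Scaled code = (code − low) / width = (19/2000 − 0/1) / 1/100 = 19/20
  e: [0/1, 1/10) 
  a: [1/10, 2/5) 
  b: [2/5, 9/10) 
  f: [9/10, 1/1) ← scaled code falls here ✓

Answer: f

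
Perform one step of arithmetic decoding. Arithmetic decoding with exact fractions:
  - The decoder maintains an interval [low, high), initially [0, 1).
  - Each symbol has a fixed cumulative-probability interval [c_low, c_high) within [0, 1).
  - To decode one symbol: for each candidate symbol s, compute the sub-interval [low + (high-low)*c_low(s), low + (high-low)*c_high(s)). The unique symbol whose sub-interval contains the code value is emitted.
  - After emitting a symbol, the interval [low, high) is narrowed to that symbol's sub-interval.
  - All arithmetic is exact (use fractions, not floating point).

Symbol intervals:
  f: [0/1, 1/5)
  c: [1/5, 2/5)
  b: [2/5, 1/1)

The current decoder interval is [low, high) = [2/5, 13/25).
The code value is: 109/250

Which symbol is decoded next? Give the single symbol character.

Interval width = high − low = 13/25 − 2/5 = 3/25
Scaled code = (code − low) / width = (109/250 − 2/5) / 3/25 = 3/10
  f: [0/1, 1/5) 
  c: [1/5, 2/5) ← scaled code falls here ✓
  b: [2/5, 1/1) 

Answer: c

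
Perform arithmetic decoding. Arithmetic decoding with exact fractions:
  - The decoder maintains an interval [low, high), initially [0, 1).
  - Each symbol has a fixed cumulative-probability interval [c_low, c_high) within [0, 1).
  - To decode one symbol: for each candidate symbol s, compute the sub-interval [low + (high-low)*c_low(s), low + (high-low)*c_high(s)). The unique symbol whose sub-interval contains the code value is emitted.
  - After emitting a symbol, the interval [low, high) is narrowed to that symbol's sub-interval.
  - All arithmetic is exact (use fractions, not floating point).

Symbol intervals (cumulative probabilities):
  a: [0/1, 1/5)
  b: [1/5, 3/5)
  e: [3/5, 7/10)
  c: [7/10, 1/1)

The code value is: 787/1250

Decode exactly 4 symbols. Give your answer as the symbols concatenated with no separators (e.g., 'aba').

Answer: ebba

Derivation:
Step 1: interval [0/1, 1/1), width = 1/1 - 0/1 = 1/1
  'a': [0/1 + 1/1*0/1, 0/1 + 1/1*1/5) = [0/1, 1/5)
  'b': [0/1 + 1/1*1/5, 0/1 + 1/1*3/5) = [1/5, 3/5)
  'e': [0/1 + 1/1*3/5, 0/1 + 1/1*7/10) = [3/5, 7/10) <- contains code 787/1250
  'c': [0/1 + 1/1*7/10, 0/1 + 1/1*1/1) = [7/10, 1/1)
  emit 'e', narrow to [3/5, 7/10)
Step 2: interval [3/5, 7/10), width = 7/10 - 3/5 = 1/10
  'a': [3/5 + 1/10*0/1, 3/5 + 1/10*1/5) = [3/5, 31/50)
  'b': [3/5 + 1/10*1/5, 3/5 + 1/10*3/5) = [31/50, 33/50) <- contains code 787/1250
  'e': [3/5 + 1/10*3/5, 3/5 + 1/10*7/10) = [33/50, 67/100)
  'c': [3/5 + 1/10*7/10, 3/5 + 1/10*1/1) = [67/100, 7/10)
  emit 'b', narrow to [31/50, 33/50)
Step 3: interval [31/50, 33/50), width = 33/50 - 31/50 = 1/25
  'a': [31/50 + 1/25*0/1, 31/50 + 1/25*1/5) = [31/50, 157/250)
  'b': [31/50 + 1/25*1/5, 31/50 + 1/25*3/5) = [157/250, 161/250) <- contains code 787/1250
  'e': [31/50 + 1/25*3/5, 31/50 + 1/25*7/10) = [161/250, 81/125)
  'c': [31/50 + 1/25*7/10, 31/50 + 1/25*1/1) = [81/125, 33/50)
  emit 'b', narrow to [157/250, 161/250)
Step 4: interval [157/250, 161/250), width = 161/250 - 157/250 = 2/125
  'a': [157/250 + 2/125*0/1, 157/250 + 2/125*1/5) = [157/250, 789/1250) <- contains code 787/1250
  'b': [157/250 + 2/125*1/5, 157/250 + 2/125*3/5) = [789/1250, 797/1250)
  'e': [157/250 + 2/125*3/5, 157/250 + 2/125*7/10) = [797/1250, 799/1250)
  'c': [157/250 + 2/125*7/10, 157/250 + 2/125*1/1) = [799/1250, 161/250)
  emit 'a', narrow to [157/250, 789/1250)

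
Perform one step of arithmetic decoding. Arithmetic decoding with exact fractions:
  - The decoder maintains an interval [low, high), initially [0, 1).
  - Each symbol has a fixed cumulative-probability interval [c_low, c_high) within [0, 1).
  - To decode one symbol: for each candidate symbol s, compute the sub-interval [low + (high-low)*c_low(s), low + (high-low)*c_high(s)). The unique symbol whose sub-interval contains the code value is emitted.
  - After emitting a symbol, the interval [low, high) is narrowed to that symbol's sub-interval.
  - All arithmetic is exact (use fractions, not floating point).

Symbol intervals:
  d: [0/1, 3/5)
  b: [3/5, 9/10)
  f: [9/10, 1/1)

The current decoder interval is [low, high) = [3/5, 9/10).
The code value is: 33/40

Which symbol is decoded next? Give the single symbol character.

Interval width = high − low = 9/10 − 3/5 = 3/10
Scaled code = (code − low) / width = (33/40 − 3/5) / 3/10 = 3/4
  d: [0/1, 3/5) 
  b: [3/5, 9/10) ← scaled code falls here ✓
  f: [9/10, 1/1) 

Answer: b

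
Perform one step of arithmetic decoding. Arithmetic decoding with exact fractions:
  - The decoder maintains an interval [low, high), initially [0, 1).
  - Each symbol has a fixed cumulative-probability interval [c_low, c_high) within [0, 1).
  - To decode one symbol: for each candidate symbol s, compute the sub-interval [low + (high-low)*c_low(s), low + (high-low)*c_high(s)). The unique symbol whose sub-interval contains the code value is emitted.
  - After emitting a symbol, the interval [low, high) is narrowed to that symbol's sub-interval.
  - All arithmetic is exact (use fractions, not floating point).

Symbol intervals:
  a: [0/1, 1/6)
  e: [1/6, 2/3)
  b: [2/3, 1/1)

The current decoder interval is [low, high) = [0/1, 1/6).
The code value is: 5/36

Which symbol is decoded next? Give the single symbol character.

Interval width = high − low = 1/6 − 0/1 = 1/6
Scaled code = (code − low) / width = (5/36 − 0/1) / 1/6 = 5/6
  a: [0/1, 1/6) 
  e: [1/6, 2/3) 
  b: [2/3, 1/1) ← scaled code falls here ✓

Answer: b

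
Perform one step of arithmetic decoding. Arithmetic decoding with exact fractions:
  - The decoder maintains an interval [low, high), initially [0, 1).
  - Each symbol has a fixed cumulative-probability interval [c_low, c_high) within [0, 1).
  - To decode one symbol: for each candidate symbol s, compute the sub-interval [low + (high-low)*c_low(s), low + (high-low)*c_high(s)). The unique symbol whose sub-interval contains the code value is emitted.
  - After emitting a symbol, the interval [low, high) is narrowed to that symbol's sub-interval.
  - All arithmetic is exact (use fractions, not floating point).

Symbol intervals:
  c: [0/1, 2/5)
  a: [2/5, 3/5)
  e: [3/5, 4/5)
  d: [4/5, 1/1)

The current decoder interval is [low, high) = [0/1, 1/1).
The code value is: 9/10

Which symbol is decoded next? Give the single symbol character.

Answer: d

Derivation:
Interval width = high − low = 1/1 − 0/1 = 1/1
Scaled code = (code − low) / width = (9/10 − 0/1) / 1/1 = 9/10
  c: [0/1, 2/5) 
  a: [2/5, 3/5) 
  e: [3/5, 4/5) 
  d: [4/5, 1/1) ← scaled code falls here ✓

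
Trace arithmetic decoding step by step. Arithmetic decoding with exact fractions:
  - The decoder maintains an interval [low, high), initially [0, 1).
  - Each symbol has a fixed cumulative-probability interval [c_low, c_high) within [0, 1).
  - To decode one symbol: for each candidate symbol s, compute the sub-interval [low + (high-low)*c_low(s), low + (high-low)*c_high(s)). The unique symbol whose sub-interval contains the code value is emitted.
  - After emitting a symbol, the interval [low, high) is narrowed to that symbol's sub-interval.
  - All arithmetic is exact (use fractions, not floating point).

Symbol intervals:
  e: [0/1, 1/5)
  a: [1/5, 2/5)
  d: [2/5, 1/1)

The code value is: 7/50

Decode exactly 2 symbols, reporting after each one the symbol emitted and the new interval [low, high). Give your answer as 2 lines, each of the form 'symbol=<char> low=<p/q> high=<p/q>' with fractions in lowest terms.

Step 1: interval [0/1, 1/1), width = 1/1 - 0/1 = 1/1
  'e': [0/1 + 1/1*0/1, 0/1 + 1/1*1/5) = [0/1, 1/5) <- contains code 7/50
  'a': [0/1 + 1/1*1/5, 0/1 + 1/1*2/5) = [1/5, 2/5)
  'd': [0/1 + 1/1*2/5, 0/1 + 1/1*1/1) = [2/5, 1/1)
  emit 'e', narrow to [0/1, 1/5)
Step 2: interval [0/1, 1/5), width = 1/5 - 0/1 = 1/5
  'e': [0/1 + 1/5*0/1, 0/1 + 1/5*1/5) = [0/1, 1/25)
  'a': [0/1 + 1/5*1/5, 0/1 + 1/5*2/5) = [1/25, 2/25)
  'd': [0/1 + 1/5*2/5, 0/1 + 1/5*1/1) = [2/25, 1/5) <- contains code 7/50
  emit 'd', narrow to [2/25, 1/5)

Answer: symbol=e low=0/1 high=1/5
symbol=d low=2/25 high=1/5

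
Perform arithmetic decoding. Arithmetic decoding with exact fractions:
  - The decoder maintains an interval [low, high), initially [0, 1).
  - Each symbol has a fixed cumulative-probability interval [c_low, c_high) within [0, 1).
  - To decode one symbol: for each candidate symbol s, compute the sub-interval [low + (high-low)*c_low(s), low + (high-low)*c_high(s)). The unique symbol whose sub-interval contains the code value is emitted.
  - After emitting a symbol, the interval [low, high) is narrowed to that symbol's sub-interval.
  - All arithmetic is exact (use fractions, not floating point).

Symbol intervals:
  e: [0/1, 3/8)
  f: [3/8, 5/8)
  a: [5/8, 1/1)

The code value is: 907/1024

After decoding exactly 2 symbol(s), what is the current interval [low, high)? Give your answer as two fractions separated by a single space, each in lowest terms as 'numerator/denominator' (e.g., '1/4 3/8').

Step 1: interval [0/1, 1/1), width = 1/1 - 0/1 = 1/1
  'e': [0/1 + 1/1*0/1, 0/1 + 1/1*3/8) = [0/1, 3/8)
  'f': [0/1 + 1/1*3/8, 0/1 + 1/1*5/8) = [3/8, 5/8)
  'a': [0/1 + 1/1*5/8, 0/1 + 1/1*1/1) = [5/8, 1/1) <- contains code 907/1024
  emit 'a', narrow to [5/8, 1/1)
Step 2: interval [5/8, 1/1), width = 1/1 - 5/8 = 3/8
  'e': [5/8 + 3/8*0/1, 5/8 + 3/8*3/8) = [5/8, 49/64)
  'f': [5/8 + 3/8*3/8, 5/8 + 3/8*5/8) = [49/64, 55/64)
  'a': [5/8 + 3/8*5/8, 5/8 + 3/8*1/1) = [55/64, 1/1) <- contains code 907/1024
  emit 'a', narrow to [55/64, 1/1)

Answer: 55/64 1/1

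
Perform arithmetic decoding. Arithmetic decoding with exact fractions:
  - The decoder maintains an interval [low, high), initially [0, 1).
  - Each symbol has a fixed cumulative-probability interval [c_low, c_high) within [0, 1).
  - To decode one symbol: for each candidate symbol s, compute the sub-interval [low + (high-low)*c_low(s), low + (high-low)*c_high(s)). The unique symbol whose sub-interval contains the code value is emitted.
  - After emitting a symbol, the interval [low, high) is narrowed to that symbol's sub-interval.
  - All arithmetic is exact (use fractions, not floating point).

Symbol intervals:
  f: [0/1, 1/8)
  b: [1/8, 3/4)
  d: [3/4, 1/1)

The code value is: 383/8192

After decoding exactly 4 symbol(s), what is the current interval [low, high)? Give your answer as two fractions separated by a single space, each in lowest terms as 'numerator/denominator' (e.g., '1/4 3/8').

Step 1: interval [0/1, 1/1), width = 1/1 - 0/1 = 1/1
  'f': [0/1 + 1/1*0/1, 0/1 + 1/1*1/8) = [0/1, 1/8) <- contains code 383/8192
  'b': [0/1 + 1/1*1/8, 0/1 + 1/1*3/4) = [1/8, 3/4)
  'd': [0/1 + 1/1*3/4, 0/1 + 1/1*1/1) = [3/4, 1/1)
  emit 'f', narrow to [0/1, 1/8)
Step 2: interval [0/1, 1/8), width = 1/8 - 0/1 = 1/8
  'f': [0/1 + 1/8*0/1, 0/1 + 1/8*1/8) = [0/1, 1/64)
  'b': [0/1 + 1/8*1/8, 0/1 + 1/8*3/4) = [1/64, 3/32) <- contains code 383/8192
  'd': [0/1 + 1/8*3/4, 0/1 + 1/8*1/1) = [3/32, 1/8)
  emit 'b', narrow to [1/64, 3/32)
Step 3: interval [1/64, 3/32), width = 3/32 - 1/64 = 5/64
  'f': [1/64 + 5/64*0/1, 1/64 + 5/64*1/8) = [1/64, 13/512)
  'b': [1/64 + 5/64*1/8, 1/64 + 5/64*3/4) = [13/512, 19/256) <- contains code 383/8192
  'd': [1/64 + 5/64*3/4, 1/64 + 5/64*1/1) = [19/256, 3/32)
  emit 'b', narrow to [13/512, 19/256)
Step 4: interval [13/512, 19/256), width = 19/256 - 13/512 = 25/512
  'f': [13/512 + 25/512*0/1, 13/512 + 25/512*1/8) = [13/512, 129/4096)
  'b': [13/512 + 25/512*1/8, 13/512 + 25/512*3/4) = [129/4096, 127/2048) <- contains code 383/8192
  'd': [13/512 + 25/512*3/4, 13/512 + 25/512*1/1) = [127/2048, 19/256)
  emit 'b', narrow to [129/4096, 127/2048)

Answer: 129/4096 127/2048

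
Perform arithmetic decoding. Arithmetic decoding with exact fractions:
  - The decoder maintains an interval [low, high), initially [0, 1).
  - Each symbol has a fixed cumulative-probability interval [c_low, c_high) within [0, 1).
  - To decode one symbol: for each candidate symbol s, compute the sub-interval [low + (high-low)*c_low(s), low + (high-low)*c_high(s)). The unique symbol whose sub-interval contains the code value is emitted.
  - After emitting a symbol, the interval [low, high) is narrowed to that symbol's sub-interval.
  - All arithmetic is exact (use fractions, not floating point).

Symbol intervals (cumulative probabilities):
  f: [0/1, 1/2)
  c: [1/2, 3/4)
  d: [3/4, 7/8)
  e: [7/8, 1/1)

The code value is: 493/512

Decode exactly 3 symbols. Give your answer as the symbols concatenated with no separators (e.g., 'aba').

Step 1: interval [0/1, 1/1), width = 1/1 - 0/1 = 1/1
  'f': [0/1 + 1/1*0/1, 0/1 + 1/1*1/2) = [0/1, 1/2)
  'c': [0/1 + 1/1*1/2, 0/1 + 1/1*3/4) = [1/2, 3/4)
  'd': [0/1 + 1/1*3/4, 0/1 + 1/1*7/8) = [3/4, 7/8)
  'e': [0/1 + 1/1*7/8, 0/1 + 1/1*1/1) = [7/8, 1/1) <- contains code 493/512
  emit 'e', narrow to [7/8, 1/1)
Step 2: interval [7/8, 1/1), width = 1/1 - 7/8 = 1/8
  'f': [7/8 + 1/8*0/1, 7/8 + 1/8*1/2) = [7/8, 15/16)
  'c': [7/8 + 1/8*1/2, 7/8 + 1/8*3/4) = [15/16, 31/32) <- contains code 493/512
  'd': [7/8 + 1/8*3/4, 7/8 + 1/8*7/8) = [31/32, 63/64)
  'e': [7/8 + 1/8*7/8, 7/8 + 1/8*1/1) = [63/64, 1/1)
  emit 'c', narrow to [15/16, 31/32)
Step 3: interval [15/16, 31/32), width = 31/32 - 15/16 = 1/32
  'f': [15/16 + 1/32*0/1, 15/16 + 1/32*1/2) = [15/16, 61/64)
  'c': [15/16 + 1/32*1/2, 15/16 + 1/32*3/4) = [61/64, 123/128)
  'd': [15/16 + 1/32*3/4, 15/16 + 1/32*7/8) = [123/128, 247/256) <- contains code 493/512
  'e': [15/16 + 1/32*7/8, 15/16 + 1/32*1/1) = [247/256, 31/32)
  emit 'd', narrow to [123/128, 247/256)

Answer: ecd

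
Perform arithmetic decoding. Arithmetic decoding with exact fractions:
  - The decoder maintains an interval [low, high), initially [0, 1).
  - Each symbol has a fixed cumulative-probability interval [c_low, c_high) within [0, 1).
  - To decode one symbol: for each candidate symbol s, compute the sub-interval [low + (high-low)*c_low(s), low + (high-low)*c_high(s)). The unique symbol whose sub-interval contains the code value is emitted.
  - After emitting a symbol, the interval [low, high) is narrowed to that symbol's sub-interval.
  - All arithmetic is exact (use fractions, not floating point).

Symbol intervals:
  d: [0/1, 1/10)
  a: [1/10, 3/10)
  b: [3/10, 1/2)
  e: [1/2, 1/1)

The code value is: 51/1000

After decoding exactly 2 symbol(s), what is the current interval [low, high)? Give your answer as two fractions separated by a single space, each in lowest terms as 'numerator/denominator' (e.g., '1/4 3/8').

Answer: 1/20 1/10

Derivation:
Step 1: interval [0/1, 1/1), width = 1/1 - 0/1 = 1/1
  'd': [0/1 + 1/1*0/1, 0/1 + 1/1*1/10) = [0/1, 1/10) <- contains code 51/1000
  'a': [0/1 + 1/1*1/10, 0/1 + 1/1*3/10) = [1/10, 3/10)
  'b': [0/1 + 1/1*3/10, 0/1 + 1/1*1/2) = [3/10, 1/2)
  'e': [0/1 + 1/1*1/2, 0/1 + 1/1*1/1) = [1/2, 1/1)
  emit 'd', narrow to [0/1, 1/10)
Step 2: interval [0/1, 1/10), width = 1/10 - 0/1 = 1/10
  'd': [0/1 + 1/10*0/1, 0/1 + 1/10*1/10) = [0/1, 1/100)
  'a': [0/1 + 1/10*1/10, 0/1 + 1/10*3/10) = [1/100, 3/100)
  'b': [0/1 + 1/10*3/10, 0/1 + 1/10*1/2) = [3/100, 1/20)
  'e': [0/1 + 1/10*1/2, 0/1 + 1/10*1/1) = [1/20, 1/10) <- contains code 51/1000
  emit 'e', narrow to [1/20, 1/10)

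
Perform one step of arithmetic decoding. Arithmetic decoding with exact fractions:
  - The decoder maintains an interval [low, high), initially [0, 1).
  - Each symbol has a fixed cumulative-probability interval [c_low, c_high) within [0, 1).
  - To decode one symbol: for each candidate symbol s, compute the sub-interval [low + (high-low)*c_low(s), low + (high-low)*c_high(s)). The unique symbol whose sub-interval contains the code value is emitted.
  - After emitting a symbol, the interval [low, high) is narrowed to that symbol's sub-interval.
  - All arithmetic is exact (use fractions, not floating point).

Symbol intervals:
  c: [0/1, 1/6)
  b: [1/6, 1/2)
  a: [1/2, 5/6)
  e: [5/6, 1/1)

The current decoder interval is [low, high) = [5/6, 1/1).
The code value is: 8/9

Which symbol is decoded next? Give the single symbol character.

Interval width = high − low = 1/1 − 5/6 = 1/6
Scaled code = (code − low) / width = (8/9 − 5/6) / 1/6 = 1/3
  c: [0/1, 1/6) 
  b: [1/6, 1/2) ← scaled code falls here ✓
  a: [1/2, 5/6) 
  e: [5/6, 1/1) 

Answer: b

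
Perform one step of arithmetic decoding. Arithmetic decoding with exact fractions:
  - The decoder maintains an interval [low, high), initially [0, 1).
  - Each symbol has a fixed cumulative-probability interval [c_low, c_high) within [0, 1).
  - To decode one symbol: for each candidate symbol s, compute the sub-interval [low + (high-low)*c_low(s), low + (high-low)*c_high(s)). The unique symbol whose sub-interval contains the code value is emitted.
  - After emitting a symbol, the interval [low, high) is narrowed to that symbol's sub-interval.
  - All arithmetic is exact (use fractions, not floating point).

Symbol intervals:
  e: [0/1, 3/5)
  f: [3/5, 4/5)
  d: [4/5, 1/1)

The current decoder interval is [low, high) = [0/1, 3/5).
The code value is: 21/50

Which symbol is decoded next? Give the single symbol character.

Answer: f

Derivation:
Interval width = high − low = 3/5 − 0/1 = 3/5
Scaled code = (code − low) / width = (21/50 − 0/1) / 3/5 = 7/10
  e: [0/1, 3/5) 
  f: [3/5, 4/5) ← scaled code falls here ✓
  d: [4/5, 1/1) 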